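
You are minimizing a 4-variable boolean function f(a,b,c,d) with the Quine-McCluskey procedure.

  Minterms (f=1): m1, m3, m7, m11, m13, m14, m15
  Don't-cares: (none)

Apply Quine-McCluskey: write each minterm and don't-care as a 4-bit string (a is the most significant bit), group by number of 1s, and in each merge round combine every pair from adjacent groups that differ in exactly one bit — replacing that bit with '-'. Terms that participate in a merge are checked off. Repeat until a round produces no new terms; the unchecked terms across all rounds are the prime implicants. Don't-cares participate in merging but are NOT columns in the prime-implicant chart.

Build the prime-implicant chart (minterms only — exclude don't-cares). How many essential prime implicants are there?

size-2^0 implicants → 0001(✓)  0011(✓)  0111(✓)  1011(✓)  1101(✓)  1110(✓)  1111(✓)
size-2^1 implicants → -011(✓)  -111(✓)  0-11(✓)  00-1  1-11(✓)  11-1  111-
size-2^2 implicants → --11
Unchecked terms (primes): --11, 00-1, 11-1, 111-
Minterm coverage:
  m1 ⊆ 00-1 [E]
  m3 ⊆ --11,00-1
  m7 ⊆ --11 [E]
  m11 ⊆ --11 [E]
  m13 ⊆ 11-1 [E]
  m14 ⊆ 111- [E]
  m15 ⊆ --11,11-1,111-
E = {--11, 00-1, 11-1, 111-}

4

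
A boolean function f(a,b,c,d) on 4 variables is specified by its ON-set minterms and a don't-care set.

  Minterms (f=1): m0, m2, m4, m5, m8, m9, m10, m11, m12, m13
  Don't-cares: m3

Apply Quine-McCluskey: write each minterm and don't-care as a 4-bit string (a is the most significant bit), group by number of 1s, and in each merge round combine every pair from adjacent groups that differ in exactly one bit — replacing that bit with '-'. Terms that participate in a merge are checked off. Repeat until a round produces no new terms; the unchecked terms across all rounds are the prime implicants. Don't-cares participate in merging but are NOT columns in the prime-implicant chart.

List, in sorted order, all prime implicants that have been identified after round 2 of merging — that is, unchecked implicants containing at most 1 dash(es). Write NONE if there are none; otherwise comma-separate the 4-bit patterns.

[col 0] 0000*, 0010*, 0011*, 0100*, 0101*, 1000*, 1001*, 1010*, 1011*, 1100*, 1101*
[col 1] -000*, -010*, -011*, -100*, -101*, 0-00*, 00-0*, 001-*, 010-*, 1-00*, 1-01*, 10-0*, 10-1*, 100-*, 101-*, 110-*
[col 2] --00, -0-0, -01-, -10-, 1-0-, 10--
Prime implicants: --00, -0-0, -01-, -10-, 1-0-, 10--

NONE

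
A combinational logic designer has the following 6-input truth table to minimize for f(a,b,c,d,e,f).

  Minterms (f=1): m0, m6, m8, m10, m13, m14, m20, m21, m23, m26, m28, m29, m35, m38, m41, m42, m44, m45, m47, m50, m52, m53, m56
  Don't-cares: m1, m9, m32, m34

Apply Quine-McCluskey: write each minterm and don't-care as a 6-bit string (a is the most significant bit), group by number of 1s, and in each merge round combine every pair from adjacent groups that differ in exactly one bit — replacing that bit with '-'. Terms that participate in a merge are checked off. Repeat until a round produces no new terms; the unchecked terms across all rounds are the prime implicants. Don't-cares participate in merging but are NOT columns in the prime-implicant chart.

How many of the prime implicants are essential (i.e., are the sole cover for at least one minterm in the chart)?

10

[col 0] 000000*, 000001*, 000110*, 001000*, 001001*, 001010*, 001101*, 001110*, 010100*, 010101*, 010111*, 011010*, 011100*, 011101*, 100000*, 100010*, 100011*, 100110*, 101001*, 101010*, 101100*, 101101*, 101111*, 110010*, 110100*, 110101*, 111000
[col 1] -00000, -00110, -01001*, -01010, -01101*, -10100*, -10101*, 0-1010, 0-1101, 00-000*, 00-001*, 00-110, 00000-*, 001-01*, 001-10, 0010-0, 00100-*, 01-100*, 01-101*, 0101-1, 01010-*, 01110-*, 1-0010, 10-010, 100-10, 1000-0, 10001-, 101-01*, 1011-1, 10110-, 11010-*
[col 2] -01-01, -1010-, 00-00-, 01-10-
Prime implicants: -00000, -00110, -01-01, -01010, -1010-, 0-1010, 0-1101, 00-00-, 00-110, 001-10, 0010-0, 01-10-, 0101-1, 1-0010, 10-010, 100-10, 1000-0, 10001-, 1011-1, 10110-, 111000
PI chart (minterm → PIs covering it):
  0 | -00000,00-00-
  6 | -00110,00-110
  8 | 00-00-,0010-0
  10 | -01010,0-1010,001-10,0010-0
  13 | -01-01,0-1101
  14 | 00-110,001-10
  20 | -1010-,01-10-
  21 | -1010-,01-10-,0101-1
  23 | 0101-1  (sole → essential)
  26 | 0-1010  (sole → essential)
  28 | 01-10-  (sole → essential)
  29 | 0-1101,01-10-
  35 | 10001-  (sole → essential)
  38 | -00110,100-10
  41 | -01-01  (sole → essential)
  42 | -01010,10-010
  44 | 10110-  (sole → essential)
  45 | -01-01,1011-1,10110-
  47 | 1011-1  (sole → essential)
  50 | 1-0010  (sole → essential)
  52 | -1010-  (sole → essential)
  53 | -1010-  (sole → essential)
  56 | 111000  (sole → essential)
Essential prime implicants: -01-01, -1010-, 0-1010, 01-10-, 0101-1, 1-0010, 10001-, 1011-1, 10110-, 111000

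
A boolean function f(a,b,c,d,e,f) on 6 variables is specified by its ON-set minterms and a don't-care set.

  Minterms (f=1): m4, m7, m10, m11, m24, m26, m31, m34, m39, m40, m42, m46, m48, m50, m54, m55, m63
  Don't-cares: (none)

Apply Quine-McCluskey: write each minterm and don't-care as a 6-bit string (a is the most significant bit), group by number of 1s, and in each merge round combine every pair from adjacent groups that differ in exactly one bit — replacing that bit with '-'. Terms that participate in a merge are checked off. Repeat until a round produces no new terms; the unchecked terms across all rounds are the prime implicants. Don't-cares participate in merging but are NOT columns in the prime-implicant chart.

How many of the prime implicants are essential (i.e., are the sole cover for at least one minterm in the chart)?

8

[col 0] 000100, 000111*, 001010*, 001011*, 011000*, 011010*, 011111*, 100010*, 100111*, 101000*, 101010*, 101110*, 110000*, 110010*, 110110*, 110111*, 111111*
[col 1] -00111, -01010, -11111, 0-1010, 00101-, 0110-0, 1-0010, 1-0111, 10-010, 101-10, 1010-0, 11-111, 110-10, 1100-0, 11011-
Prime implicants: -00111, -01010, -11111, 0-1010, 000100, 00101-, 0110-0, 1-0010, 1-0111, 10-010, 101-10, 1010-0, 11-111, 110-10, 1100-0, 11011-
PI chart (minterm → PIs covering it):
  4 | 000100  (sole → essential)
  7 | -00111  (sole → essential)
  10 | -01010,0-1010,00101-
  11 | 00101-  (sole → essential)
  24 | 0110-0  (sole → essential)
  26 | 0-1010,0110-0
  31 | -11111  (sole → essential)
  34 | 1-0010,10-010
  39 | -00111,1-0111
  40 | 1010-0  (sole → essential)
  42 | -01010,10-010,101-10,1010-0
  46 | 101-10  (sole → essential)
  48 | 1100-0  (sole → essential)
  50 | 1-0010,110-10,1100-0
  54 | 110-10,11011-
  55 | 1-0111,11-111,11011-
  63 | -11111,11-111
Essential prime implicants: -00111, -11111, 000100, 00101-, 0110-0, 101-10, 1010-0, 1100-0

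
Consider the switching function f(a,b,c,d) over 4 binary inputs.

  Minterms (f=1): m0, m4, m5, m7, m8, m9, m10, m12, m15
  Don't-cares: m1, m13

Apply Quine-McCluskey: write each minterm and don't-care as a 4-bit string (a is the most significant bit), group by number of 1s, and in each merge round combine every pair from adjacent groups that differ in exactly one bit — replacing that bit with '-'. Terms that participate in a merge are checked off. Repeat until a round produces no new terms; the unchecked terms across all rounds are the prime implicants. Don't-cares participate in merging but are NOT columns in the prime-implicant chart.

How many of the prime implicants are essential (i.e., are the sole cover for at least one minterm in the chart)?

3

Round 0: 0000✓ 0001✓ 0100✓ 0101✓ 0111✓ 1000✓ 1001✓ 1010✓ 1100✓ 1101✓ 1111✓
Round 1: -000✓ -001✓ -100✓ -101✓ -111✓ 0-00✓ 0-01✓ 000-✓ 01-1✓ 010-✓ 1-00✓ 1-01✓ 10-0 100-✓ 11-1✓ 110-✓
Round 2: --00✓ --01✓ -00-✓ -1-1 -10-✓ 0-0-✓ 1-0-✓
Round 3: --0-
PIs = {--0-, -1-1, 10-0}
Coverage chart:
  m0: --0- ←essential
  m4: --0- ←essential
  m5: --0-,-1-1
  m7: -1-1 ←essential
  m8: --0-,10-0
  m9: --0- ←essential
  m10: 10-0 ←essential
  m12: --0- ←essential
  m15: -1-1 ←essential
Essential: --0-, -1-1, 10-0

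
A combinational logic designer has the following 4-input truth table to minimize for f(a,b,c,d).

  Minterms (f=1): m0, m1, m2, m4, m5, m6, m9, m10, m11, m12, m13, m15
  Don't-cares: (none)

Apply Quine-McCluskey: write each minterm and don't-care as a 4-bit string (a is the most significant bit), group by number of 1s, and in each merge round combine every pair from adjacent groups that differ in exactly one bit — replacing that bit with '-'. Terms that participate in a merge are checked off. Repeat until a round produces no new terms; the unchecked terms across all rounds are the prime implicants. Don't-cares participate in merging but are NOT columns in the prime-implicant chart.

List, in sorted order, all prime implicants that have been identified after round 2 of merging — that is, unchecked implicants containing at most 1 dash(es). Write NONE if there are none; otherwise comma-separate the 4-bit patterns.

size-2^0 implicants → 0000(✓)  0001(✓)  0010(✓)  0100(✓)  0101(✓)  0110(✓)  1001(✓)  1010(✓)  1011(✓)  1100(✓)  1101(✓)  1111(✓)
size-2^1 implicants → -001(✓)  -010  -100(✓)  -101(✓)  0-00(✓)  0-01(✓)  0-10(✓)  00-0(✓)  000-(✓)  01-0(✓)  010-(✓)  1-01(✓)  1-11(✓)  10-1(✓)  101-  11-1(✓)  110-(✓)
size-2^2 implicants → --01  -10-  0--0  0-0-  1--1
Unchecked terms (primes): --01, -010, -10-, 0--0, 0-0-, 1--1, 101-

-010, 101-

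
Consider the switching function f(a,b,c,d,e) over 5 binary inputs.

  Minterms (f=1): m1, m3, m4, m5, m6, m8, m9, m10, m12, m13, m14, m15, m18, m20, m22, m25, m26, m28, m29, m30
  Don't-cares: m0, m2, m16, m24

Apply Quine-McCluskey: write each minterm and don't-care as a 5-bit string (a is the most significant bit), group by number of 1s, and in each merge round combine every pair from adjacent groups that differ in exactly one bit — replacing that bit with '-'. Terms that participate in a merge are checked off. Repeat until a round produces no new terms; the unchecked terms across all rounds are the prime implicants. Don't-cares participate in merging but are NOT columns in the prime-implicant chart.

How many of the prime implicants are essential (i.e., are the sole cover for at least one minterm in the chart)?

5

Round 0: 00000✓ 00001✓ 00010✓ 00011✓ 00100✓ 00101✓ 00110✓ 01000✓ 01001✓ 01010✓ 01100✓ 01101✓ 01110✓ 01111✓ 10000✓ 10010✓ 10100✓ 10110✓ 11000✓ 11001✓ 11010✓ 11100✓ 11101✓ 11110✓
Round 1: -0000✓ -0010✓ -0100✓ -0110✓ -1000✓ -1001✓ -1010✓ -1100✓ -1101✓ -1110✓ 0-000✓ 0-001✓ 0-010✓ 0-100✓ 0-101✓ 0-110✓ 00-00✓ 00-01✓ 00-10✓ 000-0✓ 000-1✓ 0000-✓ 0001-✓ 001-0✓ 0010-✓ 01-00✓ 01-01✓ 01-10✓ 010-0✓ 0100-✓ 011-0✓ 011-1✓ 0110-✓ 0111-✓ 1-000✓ 1-010✓ 1-100✓ 1-110✓ 10-00✓ 10-10✓ 100-0✓ 101-0✓ 11-00✓ 11-01✓ 11-10✓ 110-0✓ 1100-✓ 111-0✓ 1110-✓
Round 2: --000✓ --010✓ --100✓ --110✓ -0-00✓ -0-10✓ -00-0✓ -01-0✓ -1-00✓ -1-01✓ -1-10✓ -10-0✓ -100-✓ -11-0✓ -110-✓ 0--00✓ 0--01✓ 0--10✓ 0-0-0✓ 0-00-✓ 0-1-0✓ 0-10-✓ 00--0✓ 00-0-✓ 000-- 01--0✓ 01-0-✓ 011-- 1--00✓ 1--10✓ 1-0-0✓ 1-1-0✓ 10--0✓ 11--0✓ 11-0-✓
Round 3: ---00✓ ---10✓ --0-0✓ --1-0✓ -0--0✓ -1--0✓ -1-0- 0---0✓ 0--0- 1---0✓
Round 4: ----0
PIs = {----0, -1-0-, 0--0-, 000--, 011--}
Coverage chart:
  m1: 0--0-,000--
  m3: 000-- ←essential
  m4: ----0,0--0-
  m5: 0--0- ←essential
  m6: ----0 ←essential
  m8: ----0,-1-0-,0--0-
  m9: -1-0-,0--0-
  m10: ----0 ←essential
  m12: ----0,-1-0-,0--0-,011--
  m13: -1-0-,0--0-,011--
  m14: ----0,011--
  m15: 011-- ←essential
  m18: ----0 ←essential
  m20: ----0 ←essential
  m22: ----0 ←essential
  m25: -1-0- ←essential
  m26: ----0 ←essential
  m28: ----0,-1-0-
  m29: -1-0- ←essential
  m30: ----0 ←essential
Essential: ----0, -1-0-, 0--0-, 000--, 011--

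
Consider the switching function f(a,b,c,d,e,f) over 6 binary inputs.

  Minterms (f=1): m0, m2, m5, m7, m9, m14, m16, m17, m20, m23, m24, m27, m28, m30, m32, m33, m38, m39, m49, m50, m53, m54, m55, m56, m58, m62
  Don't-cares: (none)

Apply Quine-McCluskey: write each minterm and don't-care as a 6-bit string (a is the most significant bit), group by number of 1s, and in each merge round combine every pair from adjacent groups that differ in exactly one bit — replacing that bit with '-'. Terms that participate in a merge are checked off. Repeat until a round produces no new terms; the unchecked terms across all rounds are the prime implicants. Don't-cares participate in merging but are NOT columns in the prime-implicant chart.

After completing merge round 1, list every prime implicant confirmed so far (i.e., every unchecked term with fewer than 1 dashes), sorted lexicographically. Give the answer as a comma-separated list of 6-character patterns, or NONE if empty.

001001, 011011

size-2^0 implicants → 000000(✓)  000010(✓)  000101(✓)  000111(✓)  001001  001110(✓)  010000(✓)  010001(✓)  010100(✓)  010111(✓)  011000(✓)  011011  011100(✓)  011110(✓)  100000(✓)  100001(✓)  100110(✓)  100111(✓)  110001(✓)  110010(✓)  110101(✓)  110110(✓)  110111(✓)  111000(✓)  111010(✓)  111110(✓)
size-2^1 implicants → -00000  -00111(✓)  -10001  -10111(✓)  -11000  -11110  0-0000  0-0111(✓)  0-1110  0000-0  0001-1  01-000(✓)  01-100(✓)  010-00(✓)  01000-  011-00(✓)  0111-0  1-0001  1-0110(✓)  1-0111(✓)  10000-  10011-(✓)  11-010(✓)  11-110(✓)  110-01  110-10(✓)  1101-1  11011-(✓)  111-10(✓)  1110-0
size-2^2 implicants → --0111  01--00  1-011-  11--10
Unchecked terms (primes): --0111, -00000, -10001, -11000, -11110, 0-0000, 0-1110, 0000-0, 0001-1, 001001, 01--00, 01000-, 011011, 0111-0, 1-0001, 1-011-, 10000-, 11--10, 110-01, 1101-1, 1110-0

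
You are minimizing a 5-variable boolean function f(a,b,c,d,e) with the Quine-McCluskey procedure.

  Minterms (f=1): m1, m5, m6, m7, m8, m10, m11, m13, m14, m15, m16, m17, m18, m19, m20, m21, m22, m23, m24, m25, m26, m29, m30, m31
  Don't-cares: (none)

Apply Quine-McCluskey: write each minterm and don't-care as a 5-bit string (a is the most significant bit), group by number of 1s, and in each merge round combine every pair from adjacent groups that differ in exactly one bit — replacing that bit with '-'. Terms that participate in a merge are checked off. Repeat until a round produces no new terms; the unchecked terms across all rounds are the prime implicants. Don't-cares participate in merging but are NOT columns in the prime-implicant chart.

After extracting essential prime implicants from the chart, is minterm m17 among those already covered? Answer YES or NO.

Round 0: 00001✓ 00101✓ 00110✓ 00111✓ 01000✓ 01010✓ 01011✓ 01101✓ 01110✓ 01111✓ 10000✓ 10001✓ 10010✓ 10011✓ 10100✓ 10101✓ 10110✓ 10111✓ 11000✓ 11001✓ 11010✓ 11101✓ 11110✓ 11111✓
Round 1: -0001✓ -0101✓ -0110✓ -0111✓ -1000✓ -1010✓ -1101✓ -1110✓ -1111✓ 0-101✓ 0-110✓ 0-111✓ 00-01✓ 001-1✓ 0011-✓ 01-10✓ 01-11✓ 010-0✓ 0101-✓ 011-1✓ 0111-✓ 1-000✓ 1-001✓ 1-010✓ 1-101✓ 1-110✓ 1-111✓ 10-00✓ 10-01✓ 10-10✓ 10-11✓ 100-0✓ 100-1✓ 1000-✓ 1001-✓ 101-0✓ 101-1✓ 1010-✓ 1011-✓ 11-01✓ 11-10✓ 110-0✓ 1100-✓ 111-1✓ 1111-✓
Round 2: --101✓ --110✓ --111✓ -0-01 -01-1✓ -011-✓ -1-10 -10-0 -11-1✓ -111-✓ 0-1-1✓ 0-11-✓ 01-1- 1--01 1--10 1-0-0 1-00- 1-1-1✓ 1-11-✓ 10--0✓ 10--1✓ 10-0-✓ 10-1-✓ 100--✓ 101--✓
Round 3: --1-1 --11- 10---
PIs = {--1-1, --11-, -0-01, -1-10, -10-0, 01-1-, 1--01, 1--10, 1-0-0, 1-00-, 10---}
Coverage chart:
  m1: -0-01 ←essential
  m5: --1-1,-0-01
  m6: --11- ←essential
  m7: --1-1,--11-
  m8: -10-0 ←essential
  m10: -1-10,-10-0,01-1-
  m11: 01-1- ←essential
  m13: --1-1 ←essential
  m14: --11-,-1-10,01-1-
  m15: --1-1,--11-,01-1-
  m16: 1-0-0,1-00-,10---
  m17: -0-01,1--01,1-00-,10---
  m18: 1--10,1-0-0,10---
  m19: 10--- ←essential
  m20: 10--- ←essential
  m21: --1-1,-0-01,1--01,10---
  m22: --11-,1--10,10---
  m23: --1-1,--11-,10---
  m24: -10-0,1-0-0,1-00-
  m25: 1--01,1-00-
  m26: -1-10,-10-0,1--10,1-0-0
  m29: --1-1,1--01
  m30: --11-,-1-10,1--10
  m31: --1-1,--11-
Essential: --1-1, --11-, -0-01, -10-0, 01-1-, 10---

YES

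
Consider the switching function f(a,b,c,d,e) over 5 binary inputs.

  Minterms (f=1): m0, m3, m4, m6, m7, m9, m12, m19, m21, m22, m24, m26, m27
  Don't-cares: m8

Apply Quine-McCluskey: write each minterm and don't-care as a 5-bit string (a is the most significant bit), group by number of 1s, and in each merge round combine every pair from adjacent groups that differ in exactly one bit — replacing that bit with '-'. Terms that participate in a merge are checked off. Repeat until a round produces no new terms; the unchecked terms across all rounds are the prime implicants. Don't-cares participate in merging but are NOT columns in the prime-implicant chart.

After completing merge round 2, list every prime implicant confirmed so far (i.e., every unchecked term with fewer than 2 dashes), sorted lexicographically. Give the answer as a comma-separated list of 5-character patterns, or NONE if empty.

Round 0: 00000✓ 00011✓ 00100✓ 00110✓ 00111✓ 01000✓ 01001✓ 01100✓ 10011✓ 10101 10110✓ 11000✓ 11010✓ 11011✓
Round 1: -0011 -0110 -1000 0-000✓ 0-100✓ 00-00✓ 00-11 001-0 0011- 01-00✓ 0100- 1-011 110-0 1101-
Round 2: 0--00
PIs = {-0011, -0110, -1000, 0--00, 00-11, 001-0, 0011-, 0100-, 1-011, 10101, 110-0, 1101-}

-0011, -0110, -1000, 00-11, 001-0, 0011-, 0100-, 1-011, 10101, 110-0, 1101-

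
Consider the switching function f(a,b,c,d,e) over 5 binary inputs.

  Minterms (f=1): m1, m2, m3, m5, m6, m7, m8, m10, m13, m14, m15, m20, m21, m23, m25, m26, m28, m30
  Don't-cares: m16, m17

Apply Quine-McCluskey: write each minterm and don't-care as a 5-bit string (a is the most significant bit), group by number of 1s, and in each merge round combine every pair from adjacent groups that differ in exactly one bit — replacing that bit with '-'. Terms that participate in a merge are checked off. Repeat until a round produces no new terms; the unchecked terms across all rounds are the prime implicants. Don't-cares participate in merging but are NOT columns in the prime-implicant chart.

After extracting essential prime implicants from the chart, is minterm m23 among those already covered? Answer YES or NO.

YES

Round 0: 00001✓ 00010✓ 00011✓ 00101✓ 00110✓ 00111✓ 01000✓ 01010✓ 01101✓ 01110✓ 01111✓ 10000✓ 10001✓ 10100✓ 10101✓ 10111✓ 11001✓ 11010✓ 11100✓ 11110✓
Round 1: -0001✓ -0101✓ -0111✓ -1010✓ -1110✓ 0-010✓ 0-101✓ 0-110✓ 0-111✓ 00-01✓ 00-10✓ 00-11✓ 000-1✓ 0001-✓ 001-1✓ 0011-✓ 01-10✓ 010-0 011-1✓ 0111-✓ 1-001 1-100 10-00✓ 10-01✓ 1000-✓ 101-1✓ 1010-✓ 11-10✓ 111-0
Round 2: -0-01 -01-1 -1-10 0--10 0-1-1 0-11- 00--1 00-1- 10-0-
PIs = {-0-01, -01-1, -1-10, 0--10, 0-1-1, 0-11-, 00--1, 00-1-, 010-0, 1-001, 1-100, 10-0-, 111-0}
Coverage chart:
  m1: -0-01,00--1
  m2: 0--10,00-1-
  m3: 00--1,00-1-
  m5: -0-01,-01-1,0-1-1,00--1
  m6: 0--10,0-11-,00-1-
  m7: -01-1,0-1-1,0-11-,00--1,00-1-
  m8: 010-0 ←essential
  m10: -1-10,0--10,010-0
  m13: 0-1-1 ←essential
  m14: -1-10,0--10,0-11-
  m15: 0-1-1,0-11-
  m20: 1-100,10-0-
  m21: -0-01,-01-1,10-0-
  m23: -01-1 ←essential
  m25: 1-001 ←essential
  m26: -1-10 ←essential
  m28: 1-100,111-0
  m30: -1-10,111-0
Essential: -01-1, -1-10, 0-1-1, 010-0, 1-001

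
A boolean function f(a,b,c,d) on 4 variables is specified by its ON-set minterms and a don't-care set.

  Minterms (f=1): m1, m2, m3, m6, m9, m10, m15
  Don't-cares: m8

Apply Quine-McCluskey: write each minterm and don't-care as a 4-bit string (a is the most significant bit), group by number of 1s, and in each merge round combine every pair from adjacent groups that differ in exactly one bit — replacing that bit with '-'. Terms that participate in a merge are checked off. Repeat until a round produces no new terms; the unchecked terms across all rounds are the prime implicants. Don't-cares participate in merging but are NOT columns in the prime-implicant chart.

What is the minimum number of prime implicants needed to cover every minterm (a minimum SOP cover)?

5

Round 0: 0001✓ 0010✓ 0011✓ 0110✓ 1000✓ 1001✓ 1010✓ 1111
Round 1: -001 -010 0-10 00-1 001- 10-0 100-
PIs = {-001, -010, 0-10, 00-1, 001-, 10-0, 100-, 1111}
Coverage chart:
  m1: -001,00-1
  m2: -010,0-10,001-
  m3: 00-1,001-
  m6: 0-10 ←essential
  m9: -001,100-
  m10: -010,10-0
  m15: 1111 ←essential
Essential: 0-10, 1111
Petrick residual → -001, -010, 00-1
Min cover (5 terms): b'c'd + b'cd' + a'cd' + a'b'd + abcd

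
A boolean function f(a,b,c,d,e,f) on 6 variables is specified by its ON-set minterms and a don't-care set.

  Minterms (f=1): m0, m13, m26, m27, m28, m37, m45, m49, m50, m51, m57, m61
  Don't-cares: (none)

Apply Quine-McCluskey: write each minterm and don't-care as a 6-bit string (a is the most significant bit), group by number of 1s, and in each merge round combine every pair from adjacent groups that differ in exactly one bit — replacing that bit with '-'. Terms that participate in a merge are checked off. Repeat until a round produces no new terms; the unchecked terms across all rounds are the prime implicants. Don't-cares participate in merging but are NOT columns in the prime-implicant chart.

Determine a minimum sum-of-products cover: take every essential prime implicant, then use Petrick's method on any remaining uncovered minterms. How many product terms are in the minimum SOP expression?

8

Round 0: 000000 001101✓ 011010✓ 011011✓ 011100 100101✓ 101101✓ 110001✓ 110010✓ 110011✓ 111001✓ 111101✓
Round 1: -01101 01101- 1-1101 10-101 11-001 1100-1 11001- 111-01
PIs = {-01101, 000000, 01101-, 011100, 1-1101, 10-101, 11-001, 1100-1, 11001-, 111-01}
Coverage chart:
  m0: 000000 ←essential
  m13: -01101 ←essential
  m26: 01101- ←essential
  m27: 01101- ←essential
  m28: 011100 ←essential
  m37: 10-101 ←essential
  m45: -01101,1-1101,10-101
  m49: 11-001,1100-1
  m50: 11001- ←essential
  m51: 1100-1,11001-
  m57: 11-001,111-01
  m61: 1-1101,111-01
Essential: -01101, 000000, 01101-, 011100, 10-101, 11001-
Petrick residual → 1-1101, 11-001
Min cover (8 terms): b'cde'f + a'b'c'd'e'f' + a'bcd'e + a'bcde'f' + acde'f + ab'de'f + abd'e'f + abc'd'e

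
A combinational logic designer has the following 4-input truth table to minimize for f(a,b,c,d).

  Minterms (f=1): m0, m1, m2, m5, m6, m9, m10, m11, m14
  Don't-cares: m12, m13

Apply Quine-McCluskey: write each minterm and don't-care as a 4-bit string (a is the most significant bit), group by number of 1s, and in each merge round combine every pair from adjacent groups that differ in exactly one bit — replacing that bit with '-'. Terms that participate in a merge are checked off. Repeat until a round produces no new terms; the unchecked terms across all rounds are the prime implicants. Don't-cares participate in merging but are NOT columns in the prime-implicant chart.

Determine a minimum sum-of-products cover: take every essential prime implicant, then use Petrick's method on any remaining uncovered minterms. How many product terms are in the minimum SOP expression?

size-2^0 implicants → 0000(✓)  0001(✓)  0010(✓)  0101(✓)  0110(✓)  1001(✓)  1010(✓)  1011(✓)  1100(✓)  1101(✓)  1110(✓)
size-2^1 implicants → -001(✓)  -010(✓)  -101(✓)  -110(✓)  0-01(✓)  0-10(✓)  00-0  000-  1-01(✓)  1-10(✓)  10-1  101-  11-0  110-
size-2^2 implicants → --01  --10
Unchecked terms (primes): --01, --10, 00-0, 000-, 10-1, 101-, 11-0, 110-
Minterm coverage:
  m0 ⊆ 00-0,000-
  m1 ⊆ --01,000-
  m2 ⊆ --10,00-0
  m5 ⊆ --01 [E]
  m6 ⊆ --10 [E]
  m9 ⊆ --01,10-1
  m10 ⊆ --10,101-
  m11 ⊆ 10-1,101-
  m14 ⊆ --10,11-0
E = {--01, --10}
Petrick residual → 00-0, 10-1
Cover = c'd + cd' + a'b'd' + ab'd  |cover|=4

4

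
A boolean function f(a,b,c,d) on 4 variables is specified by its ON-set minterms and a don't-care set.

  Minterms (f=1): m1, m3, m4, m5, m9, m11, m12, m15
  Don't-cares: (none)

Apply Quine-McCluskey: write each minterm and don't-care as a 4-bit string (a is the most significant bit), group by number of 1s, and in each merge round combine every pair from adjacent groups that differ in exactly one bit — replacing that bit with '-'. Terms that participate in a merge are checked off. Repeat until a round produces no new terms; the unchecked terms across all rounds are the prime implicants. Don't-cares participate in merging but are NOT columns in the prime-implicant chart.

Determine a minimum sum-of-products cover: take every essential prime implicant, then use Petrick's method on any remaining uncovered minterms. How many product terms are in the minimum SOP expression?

4

[col 0] 0001*, 0011*, 0100*, 0101*, 1001*, 1011*, 1100*, 1111*
[col 1] -001*, -011*, -100, 0-01, 00-1*, 010-, 1-11, 10-1*
[col 2] -0-1
Prime implicants: -0-1, -100, 0-01, 010-, 1-11
PI chart (minterm → PIs covering it):
  1 | -0-1,0-01
  3 | -0-1  (sole → essential)
  4 | -100,010-
  5 | 0-01,010-
  9 | -0-1  (sole → essential)
  11 | -0-1,1-11
  12 | -100  (sole → essential)
  15 | 1-11  (sole → essential)
Essential prime implicants: -0-1, -100, 1-11
Petrick residual → 0-01
Minimum SOP uses 4 PIs: b'd + bc'd' + a'c'd + acd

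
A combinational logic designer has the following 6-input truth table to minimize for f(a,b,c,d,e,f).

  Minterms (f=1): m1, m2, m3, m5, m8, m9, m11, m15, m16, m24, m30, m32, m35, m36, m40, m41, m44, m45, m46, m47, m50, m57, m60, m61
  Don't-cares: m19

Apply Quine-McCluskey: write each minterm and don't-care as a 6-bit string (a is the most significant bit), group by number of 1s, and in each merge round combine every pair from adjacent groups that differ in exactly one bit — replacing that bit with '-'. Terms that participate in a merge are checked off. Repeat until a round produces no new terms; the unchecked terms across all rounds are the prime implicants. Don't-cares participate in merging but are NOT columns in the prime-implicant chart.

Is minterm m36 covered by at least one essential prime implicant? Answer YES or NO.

Round 0: 000001✓ 000010✓ 000011✓ 000101✓ 001000✓ 001001✓ 001011✓ 001111✓ 010000✓ 010011✓ 011000✓ 011110 100000✓ 100011✓ 100100✓ 101000✓ 101001✓ 101100✓ 101101✓ 101110✓ 101111✓ 110010 111001✓ 111100✓ 111101✓
Round 1: -00011 -01000✓ -01001✓ -01111 0-0011 0-1000 00-001✓ 00-011✓ 000-01 0000-1✓ 00001- 001-11 0010-1✓ 00100-✓ 01-000 1-1001✓ 1-1100✓ 1-1101✓ 10-000✓ 10-100✓ 100-00✓ 101-00✓ 101-01✓ 10100-✓ 1011-0✓ 1011-1✓ 10110-✓ 10111-✓ 111-01✓ 11110-✓
Round 2: -0100- 00-0-1 1-1-01 1-110- 10--00 101-0- 1011--
PIs = {-00011, -0100-, -01111, 0-0011, 0-1000, 00-0-1, 000-01, 00001-, 001-11, 01-000, 011110, 1-1-01, 1-110-, 10--00, 101-0-, 1011--, 110010}
Coverage chart:
  m1: 00-0-1,000-01
  m2: 00001- ←essential
  m3: -00011,0-0011,00-0-1,00001-
  m5: 000-01 ←essential
  m8: -0100-,0-1000
  m9: -0100-,00-0-1
  m11: 00-0-1,001-11
  m15: -01111,001-11
  m16: 01-000 ←essential
  m24: 0-1000,01-000
  m30: 011110 ←essential
  m32: 10--00 ←essential
  m35: -00011 ←essential
  m36: 10--00 ←essential
  m40: -0100-,10--00,101-0-
  m41: -0100-,1-1-01,101-0-
  m44: 1-110-,10--00,101-0-,1011--
  m45: 1-1-01,1-110-,101-0-,1011--
  m46: 1011-- ←essential
  m47: -01111,1011--
  m50: 110010 ←essential
  m57: 1-1-01 ←essential
  m60: 1-110- ←essential
  m61: 1-1-01,1-110-
Essential: -00011, 000-01, 00001-, 01-000, 011110, 1-1-01, 1-110-, 10--00, 1011--, 110010

YES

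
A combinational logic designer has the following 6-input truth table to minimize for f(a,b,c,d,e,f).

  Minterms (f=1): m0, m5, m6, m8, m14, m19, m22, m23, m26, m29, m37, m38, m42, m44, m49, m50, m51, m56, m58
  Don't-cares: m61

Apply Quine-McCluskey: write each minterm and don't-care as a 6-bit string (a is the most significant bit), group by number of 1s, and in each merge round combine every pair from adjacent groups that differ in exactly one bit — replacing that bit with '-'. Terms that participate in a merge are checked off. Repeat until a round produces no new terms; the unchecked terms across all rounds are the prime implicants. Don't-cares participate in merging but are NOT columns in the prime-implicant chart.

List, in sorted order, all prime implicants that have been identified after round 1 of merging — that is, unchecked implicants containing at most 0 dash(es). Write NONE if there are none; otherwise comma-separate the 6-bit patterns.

[col 0] 000000*, 000101*, 000110*, 001000*, 001110*, 010011*, 010110*, 010111*, 011010*, 011101*, 100101*, 100110*, 101010*, 101100, 110001*, 110010*, 110011*, 111000*, 111010*, 111101*
[col 1] -00101, -00110, -10011, -11010, -11101, 0-0110, 00-000, 00-110, 010-11, 01011-, 1-1010, 11-010, 1100-1, 11001-, 1110-0
Prime implicants: -00101, -00110, -10011, -11010, -11101, 0-0110, 00-000, 00-110, 010-11, 01011-, 1-1010, 101100, 11-010, 1100-1, 11001-, 1110-0

101100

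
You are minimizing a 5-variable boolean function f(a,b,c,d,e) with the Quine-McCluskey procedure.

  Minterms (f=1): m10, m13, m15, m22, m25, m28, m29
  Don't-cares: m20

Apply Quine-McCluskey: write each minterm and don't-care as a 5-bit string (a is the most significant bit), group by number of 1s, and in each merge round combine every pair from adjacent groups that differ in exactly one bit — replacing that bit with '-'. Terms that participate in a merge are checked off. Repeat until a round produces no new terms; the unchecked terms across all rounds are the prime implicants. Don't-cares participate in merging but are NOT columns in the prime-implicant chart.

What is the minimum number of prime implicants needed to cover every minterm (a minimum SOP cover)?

[col 0] 01010, 01101*, 01111*, 10100*, 10110*, 11001*, 11100*, 11101*
[col 1] -1101, 011-1, 1-100, 101-0, 11-01, 1110-
Prime implicants: -1101, 01010, 011-1, 1-100, 101-0, 11-01, 1110-
PI chart (minterm → PIs covering it):
  10 | 01010  (sole → essential)
  13 | -1101,011-1
  15 | 011-1  (sole → essential)
  22 | 101-0  (sole → essential)
  25 | 11-01  (sole → essential)
  28 | 1-100,1110-
  29 | -1101,11-01,1110-
Essential prime implicants: 01010, 011-1, 101-0, 11-01
Petrick residual → 1-100
Minimum SOP uses 5 PIs: a'bc'de' + a'bce + acd'e' + ab'ce' + abd'e

5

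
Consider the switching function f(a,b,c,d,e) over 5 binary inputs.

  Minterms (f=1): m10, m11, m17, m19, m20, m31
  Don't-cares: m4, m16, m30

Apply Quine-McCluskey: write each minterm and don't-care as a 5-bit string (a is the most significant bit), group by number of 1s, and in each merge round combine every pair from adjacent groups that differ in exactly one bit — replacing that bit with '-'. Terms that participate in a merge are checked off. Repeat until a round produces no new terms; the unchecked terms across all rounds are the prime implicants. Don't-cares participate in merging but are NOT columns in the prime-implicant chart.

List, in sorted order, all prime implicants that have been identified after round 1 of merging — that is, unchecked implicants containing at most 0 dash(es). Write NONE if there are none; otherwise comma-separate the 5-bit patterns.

NONE

size-2^0 implicants → 00100(✓)  01010(✓)  01011(✓)  10000(✓)  10001(✓)  10011(✓)  10100(✓)  11110(✓)  11111(✓)
size-2^1 implicants → -0100  0101-  10-00  100-1  1000-  1111-
Unchecked terms (primes): -0100, 0101-, 10-00, 100-1, 1000-, 1111-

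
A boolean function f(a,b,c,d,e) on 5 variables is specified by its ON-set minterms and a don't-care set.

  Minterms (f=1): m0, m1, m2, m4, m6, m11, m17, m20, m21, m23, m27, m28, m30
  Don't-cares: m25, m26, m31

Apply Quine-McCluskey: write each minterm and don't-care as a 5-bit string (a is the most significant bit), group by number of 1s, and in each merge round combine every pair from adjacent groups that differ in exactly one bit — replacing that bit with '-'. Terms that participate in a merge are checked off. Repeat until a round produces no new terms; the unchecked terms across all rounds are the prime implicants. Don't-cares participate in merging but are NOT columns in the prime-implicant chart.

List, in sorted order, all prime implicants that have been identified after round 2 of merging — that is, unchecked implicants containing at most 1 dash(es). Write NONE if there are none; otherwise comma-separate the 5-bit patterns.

Round 0: 00000✓ 00001✓ 00010✓ 00100✓ 00110✓ 01011✓ 10001✓ 10100✓ 10101✓ 10111✓ 11001✓ 11010✓ 11011✓ 11100✓ 11110✓ 11111✓
Round 1: -0001 -0100 -1011 00-00✓ 00-10✓ 000-0✓ 0000- 001-0✓ 1-001 1-100 1-111 10-01 101-1 1010- 11-10✓ 11-11✓ 110-1 1101-✓ 111-0 1111-✓
Round 2: 00--0 11-1-
PIs = {-0001, -0100, -1011, 00--0, 0000-, 1-001, 1-100, 1-111, 10-01, 101-1, 1010-, 11-1-, 110-1, 111-0}

-0001, -0100, -1011, 0000-, 1-001, 1-100, 1-111, 10-01, 101-1, 1010-, 110-1, 111-0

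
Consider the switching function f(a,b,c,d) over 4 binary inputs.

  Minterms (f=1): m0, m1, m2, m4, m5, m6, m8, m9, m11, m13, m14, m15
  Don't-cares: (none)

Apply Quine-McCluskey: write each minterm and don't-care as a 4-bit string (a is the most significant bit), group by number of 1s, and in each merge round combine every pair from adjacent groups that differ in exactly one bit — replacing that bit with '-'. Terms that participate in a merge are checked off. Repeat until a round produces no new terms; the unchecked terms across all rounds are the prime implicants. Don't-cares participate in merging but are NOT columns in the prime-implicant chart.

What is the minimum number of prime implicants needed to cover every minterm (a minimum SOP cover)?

5

size-2^0 implicants → 0000(✓)  0001(✓)  0010(✓)  0100(✓)  0101(✓)  0110(✓)  1000(✓)  1001(✓)  1011(✓)  1101(✓)  1110(✓)  1111(✓)
size-2^1 implicants → -000(✓)  -001(✓)  -101(✓)  -110  0-00(✓)  0-01(✓)  0-10(✓)  00-0(✓)  000-(✓)  01-0(✓)  010-(✓)  1-01(✓)  1-11(✓)  10-1(✓)  100-(✓)  11-1(✓)  111-
size-2^2 implicants → --01  -00-  0--0  0-0-  1--1
Unchecked terms (primes): --01, -00-, -110, 0--0, 0-0-, 1--1, 111-
Minterm coverage:
  m0 ⊆ -00-,0--0,0-0-
  m1 ⊆ --01,-00-,0-0-
  m2 ⊆ 0--0 [E]
  m4 ⊆ 0--0,0-0-
  m5 ⊆ --01,0-0-
  m6 ⊆ -110,0--0
  m8 ⊆ -00- [E]
  m9 ⊆ --01,-00-,1--1
  m11 ⊆ 1--1 [E]
  m13 ⊆ --01,1--1
  m14 ⊆ -110,111-
  m15 ⊆ 1--1,111-
E = {-00-, 0--0, 1--1}
Petrick residual → --01, -110
Cover = c'd + b'c' + bcd' + a'd' + ad  |cover|=5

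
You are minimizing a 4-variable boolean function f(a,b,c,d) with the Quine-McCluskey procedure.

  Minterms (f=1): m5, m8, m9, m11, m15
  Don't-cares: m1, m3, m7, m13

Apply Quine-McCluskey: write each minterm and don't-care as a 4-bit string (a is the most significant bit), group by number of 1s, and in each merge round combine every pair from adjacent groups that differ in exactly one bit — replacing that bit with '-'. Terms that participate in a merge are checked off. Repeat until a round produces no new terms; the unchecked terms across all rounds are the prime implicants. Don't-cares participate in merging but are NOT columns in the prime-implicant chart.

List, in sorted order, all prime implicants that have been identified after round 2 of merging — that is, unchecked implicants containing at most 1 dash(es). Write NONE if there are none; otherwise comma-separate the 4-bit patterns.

size-2^0 implicants → 0001(✓)  0011(✓)  0101(✓)  0111(✓)  1000(✓)  1001(✓)  1011(✓)  1101(✓)  1111(✓)
size-2^1 implicants → -001(✓)  -011(✓)  -101(✓)  -111(✓)  0-01(✓)  0-11(✓)  00-1(✓)  01-1(✓)  1-01(✓)  1-11(✓)  10-1(✓)  100-  11-1(✓)
size-2^2 implicants → --01(✓)  --11(✓)  -0-1(✓)  -1-1(✓)  0--1(✓)  1--1(✓)
size-2^3 implicants → ---1
Unchecked terms (primes): ---1, 100-

100-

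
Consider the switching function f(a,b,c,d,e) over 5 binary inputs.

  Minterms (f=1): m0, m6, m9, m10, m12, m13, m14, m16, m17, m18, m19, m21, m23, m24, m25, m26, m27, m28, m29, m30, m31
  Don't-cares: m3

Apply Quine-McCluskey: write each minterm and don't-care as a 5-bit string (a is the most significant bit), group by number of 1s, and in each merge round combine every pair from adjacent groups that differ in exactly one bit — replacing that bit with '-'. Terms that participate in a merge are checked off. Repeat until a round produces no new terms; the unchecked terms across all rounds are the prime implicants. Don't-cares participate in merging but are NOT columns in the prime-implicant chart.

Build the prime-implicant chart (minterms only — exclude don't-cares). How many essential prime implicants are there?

Round 0: 00000✓ 00011✓ 00110✓ 01001✓ 01010✓ 01100✓ 01101✓ 01110✓ 10000✓ 10001✓ 10010✓ 10011✓ 10101✓ 10111✓ 11000✓ 11001✓ 11010✓ 11011✓ 11100✓ 11101✓ 11110✓ 11111✓
Round 1: -0000 -0011 -1001✓ -1010✓ -1100✓ -1101✓ -1110✓ 0-110 01-01✓ 01-10✓ 011-0✓ 0110-✓ 1-000✓ 1-001✓ 1-010✓ 1-011✓ 1-101✓ 1-111✓ 10-01✓ 10-11✓ 100-0✓ 100-1✓ 1000-✓ 1001-✓ 101-1✓ 11-00✓ 11-01✓ 11-10✓ 11-11✓ 110-0✓ 110-1✓ 1100-✓ 1101-✓ 111-0✓ 111-1✓ 1110-✓ 1111-✓
Round 2: -1-01 -1-10 -11-0 -110- 1--01✓ 1--11✓ 1-0-0✓ 1-0-1✓ 1-00-✓ 1-01-✓ 1-1-1✓ 10--1✓ 100--✓ 11--0✓ 11--1✓ 11-0-✓ 11-1-✓ 110--✓ 111--✓
Round 3: 1---1 1-0-- 11---
PIs = {-0000, -0011, -1-01, -1-10, -11-0, -110-, 0-110, 1---1, 1-0--, 11---}
Coverage chart:
  m0: -0000 ←essential
  m6: 0-110 ←essential
  m9: -1-01 ←essential
  m10: -1-10 ←essential
  m12: -11-0,-110-
  m13: -1-01,-110-
  m14: -1-10,-11-0,0-110
  m16: -0000,1-0--
  m17: 1---1,1-0--
  m18: 1-0-- ←essential
  m19: -0011,1---1,1-0--
  m21: 1---1 ←essential
  m23: 1---1 ←essential
  m24: 1-0--,11---
  m25: -1-01,1---1,1-0--,11---
  m26: -1-10,1-0--,11---
  m27: 1---1,1-0--,11---
  m28: -11-0,-110-,11---
  m29: -1-01,-110-,1---1,11---
  m30: -1-10,-11-0,11---
  m31: 1---1,11---
Essential: -0000, -1-01, -1-10, 0-110, 1---1, 1-0--

6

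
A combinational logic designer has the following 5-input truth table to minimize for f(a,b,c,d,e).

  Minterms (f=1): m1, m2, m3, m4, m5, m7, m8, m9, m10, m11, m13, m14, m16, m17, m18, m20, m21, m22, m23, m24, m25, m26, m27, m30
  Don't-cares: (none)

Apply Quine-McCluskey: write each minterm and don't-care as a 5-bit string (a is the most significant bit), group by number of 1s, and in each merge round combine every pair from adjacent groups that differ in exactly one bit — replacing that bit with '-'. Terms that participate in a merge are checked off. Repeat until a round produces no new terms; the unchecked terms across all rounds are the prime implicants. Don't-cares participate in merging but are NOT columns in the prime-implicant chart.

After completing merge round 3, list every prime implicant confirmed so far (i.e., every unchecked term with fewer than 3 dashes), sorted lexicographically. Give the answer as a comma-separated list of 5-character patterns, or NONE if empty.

--001, --010, -0-01, -01-1, -010-, -1-10, 0--01, 0-0-1, 0-01-, 00--1, 1--10, 1-0-0, 1-00-, 10--0, 10-0-, 101--

Round 0: 00001✓ 00010✓ 00011✓ 00100✓ 00101✓ 00111✓ 01000✓ 01001✓ 01010✓ 01011✓ 01101✓ 01110✓ 10000✓ 10001✓ 10010✓ 10100✓ 10101✓ 10110✓ 10111✓ 11000✓ 11001✓ 11010✓ 11011✓ 11110✓
Round 1: -0001✓ -0010✓ -0100✓ -0101✓ -0111✓ -1000✓ -1001✓ -1010✓ -1011✓ -1110✓ 0-001✓ 0-010✓ 0-011✓ 0-101✓ 00-01✓ 00-11✓ 000-1✓ 0001-✓ 001-1✓ 0010-✓ 01-01✓ 01-10✓ 010-0✓ 010-1✓ 0100-✓ 0101-✓ 1-000✓ 1-001✓ 1-010✓ 1-110✓ 10-00✓ 10-01✓ 10-10✓ 100-0✓ 1000-✓ 101-0✓ 101-1✓ 1010-✓ 1011-✓ 11-10✓ 110-0✓ 110-1✓ 1100-✓ 1101-✓
Round 2: --001 --010 -0-01 -01-1 -010- -1-10 -10-0✓ -10-1✓ -100-✓ -101-✓ 0--01 0-0-1 0-01- 00--1 010--✓ 1--10 1-0-0 1-00- 10--0 10-0- 101-- 110--✓
Round 3: -10--
PIs = {--001, --010, -0-01, -01-1, -010-, -1-10, -10--, 0--01, 0-0-1, 0-01-, 00--1, 1--10, 1-0-0, 1-00-, 10--0, 10-0-, 101--}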